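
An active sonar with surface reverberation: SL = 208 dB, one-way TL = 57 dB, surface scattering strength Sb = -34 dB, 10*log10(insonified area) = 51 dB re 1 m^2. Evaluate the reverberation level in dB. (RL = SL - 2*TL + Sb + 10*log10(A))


RL = SL - 2*TL + Sb + 10*log10(A) = 208 - 2*57 + (-34) + 51 = 111

111 dB


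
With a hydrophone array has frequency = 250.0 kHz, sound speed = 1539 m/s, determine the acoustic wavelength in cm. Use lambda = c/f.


lambda = c/f = 1539 / 250000 = 0.0062 m = 0.62 cm

0.62 cm


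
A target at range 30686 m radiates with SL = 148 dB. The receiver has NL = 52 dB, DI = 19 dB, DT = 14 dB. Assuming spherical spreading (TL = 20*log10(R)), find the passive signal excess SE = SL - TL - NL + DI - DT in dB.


11.26 dB


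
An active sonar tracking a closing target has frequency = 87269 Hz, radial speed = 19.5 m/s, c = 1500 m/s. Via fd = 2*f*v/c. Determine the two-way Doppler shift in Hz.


fd = 2*f*v/c = 2 * 87269 * 19.5 / 1500 = 2268.99

2268.99 Hz


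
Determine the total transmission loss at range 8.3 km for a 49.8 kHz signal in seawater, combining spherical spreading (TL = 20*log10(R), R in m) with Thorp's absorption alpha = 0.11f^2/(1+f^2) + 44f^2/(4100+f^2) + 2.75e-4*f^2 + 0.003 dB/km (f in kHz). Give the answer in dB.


222.62 dB


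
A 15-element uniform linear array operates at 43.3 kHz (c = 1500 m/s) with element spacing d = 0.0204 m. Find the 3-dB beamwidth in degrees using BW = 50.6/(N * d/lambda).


5.73 deg


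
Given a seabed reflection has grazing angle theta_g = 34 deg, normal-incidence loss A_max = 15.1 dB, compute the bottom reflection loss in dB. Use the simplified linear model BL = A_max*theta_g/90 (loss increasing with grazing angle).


5.7 dB


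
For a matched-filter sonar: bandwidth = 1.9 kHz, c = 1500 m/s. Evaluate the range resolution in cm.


dR = c/(2*BW) = 1500 / (2 * 1.9e3) = 0.3947 m = 39.47 cm

39.47 cm


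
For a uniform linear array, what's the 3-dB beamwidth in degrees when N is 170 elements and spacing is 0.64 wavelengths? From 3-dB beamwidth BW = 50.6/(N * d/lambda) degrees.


0.47 deg


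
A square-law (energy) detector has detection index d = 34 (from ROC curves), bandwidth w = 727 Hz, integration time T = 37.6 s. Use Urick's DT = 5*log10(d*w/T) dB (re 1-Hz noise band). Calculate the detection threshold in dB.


DT = 5*log10(d*w/T) = 5*log10(34 * 727 / 37.6) = 5*log10(657.39) = 14.09

14.09 dB


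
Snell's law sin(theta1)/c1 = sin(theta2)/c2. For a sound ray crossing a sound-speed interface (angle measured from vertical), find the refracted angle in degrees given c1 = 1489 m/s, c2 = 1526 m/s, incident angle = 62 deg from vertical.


64.81 deg


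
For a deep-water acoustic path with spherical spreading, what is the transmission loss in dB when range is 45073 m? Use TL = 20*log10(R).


93.08 dB


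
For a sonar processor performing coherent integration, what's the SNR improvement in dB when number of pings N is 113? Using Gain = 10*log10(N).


Gain = 10*log10(113) = 20.53

20.53 dB


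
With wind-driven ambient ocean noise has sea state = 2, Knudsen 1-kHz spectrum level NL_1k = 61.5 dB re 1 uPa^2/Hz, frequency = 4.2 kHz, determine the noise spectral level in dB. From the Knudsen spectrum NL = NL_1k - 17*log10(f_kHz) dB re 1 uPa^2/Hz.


50.9 dB


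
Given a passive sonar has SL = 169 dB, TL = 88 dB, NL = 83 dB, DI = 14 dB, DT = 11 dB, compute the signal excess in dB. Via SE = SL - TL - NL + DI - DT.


SE = SL - TL - NL + DI - DT = 169 - 88 - 83 + 14 - 11 = 1

1 dB


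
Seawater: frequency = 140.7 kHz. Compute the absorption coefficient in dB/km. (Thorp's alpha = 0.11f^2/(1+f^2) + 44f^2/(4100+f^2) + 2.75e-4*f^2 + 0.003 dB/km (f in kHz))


f^2 = 19796.49
alpha = 0.11*19796.49/(1+19796.49) + 44*19796.49/(4100+19796.49) + 2.75e-4*19796.49 + 0.003 = 42.008

42.008 dB/km


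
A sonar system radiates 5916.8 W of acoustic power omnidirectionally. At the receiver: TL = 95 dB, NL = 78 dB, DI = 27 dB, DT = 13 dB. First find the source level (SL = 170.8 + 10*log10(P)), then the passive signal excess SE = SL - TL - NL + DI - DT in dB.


Step 1: SL = 170.8 + 10*log10(5916.8) = 208.52 dB
Step 2: SE = SL - TL - NL + DI - DT = 208.52 - 95 - 78 + 27 - 13 = 49.52

49.52 dB


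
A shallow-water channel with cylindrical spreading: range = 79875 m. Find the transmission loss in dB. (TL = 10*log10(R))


TL = 10*log10(79875) = 49.02

49.02 dB


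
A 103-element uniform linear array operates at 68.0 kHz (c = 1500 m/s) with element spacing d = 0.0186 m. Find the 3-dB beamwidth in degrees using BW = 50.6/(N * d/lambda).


Step 1: lambda = 1500/68000 = 0.02206 m
Step 2: d/lambda = 0.0186/0.02206 = 0.8432
Step 3: BW = 50.6/(N * d/lambda) = 50.6/(103 * 0.8432) = 0.58

0.58 deg


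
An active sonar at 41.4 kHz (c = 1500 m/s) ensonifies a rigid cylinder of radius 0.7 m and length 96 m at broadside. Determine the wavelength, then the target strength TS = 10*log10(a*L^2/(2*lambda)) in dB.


Step 1: lambda = c/f = 1500/41400 = 0.03623 m
Step 2: TS = 10*log10(a*L^2/(2*lambda)) = 10*log10(0.7*96^2/(2*0.03623)) = 49.5

49.5 dB


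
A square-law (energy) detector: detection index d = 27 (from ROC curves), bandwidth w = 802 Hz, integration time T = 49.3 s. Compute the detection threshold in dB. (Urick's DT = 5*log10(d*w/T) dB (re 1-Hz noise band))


13.21 dB


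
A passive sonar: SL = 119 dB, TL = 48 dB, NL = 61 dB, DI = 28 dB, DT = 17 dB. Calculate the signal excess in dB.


SE = SL - TL - NL + DI - DT = 119 - 48 - 61 + 28 - 17 = 21

21 dB


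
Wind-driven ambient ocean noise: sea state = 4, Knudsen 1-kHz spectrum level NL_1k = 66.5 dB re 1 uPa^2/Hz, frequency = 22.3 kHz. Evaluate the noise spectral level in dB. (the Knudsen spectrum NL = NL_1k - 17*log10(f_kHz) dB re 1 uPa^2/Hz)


43.58 dB


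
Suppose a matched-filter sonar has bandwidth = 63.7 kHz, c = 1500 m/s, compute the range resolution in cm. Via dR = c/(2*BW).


dR = c/(2*BW) = 1500 / (2 * 63.7e3) = 0.0118 m = 1.18 cm

1.18 cm


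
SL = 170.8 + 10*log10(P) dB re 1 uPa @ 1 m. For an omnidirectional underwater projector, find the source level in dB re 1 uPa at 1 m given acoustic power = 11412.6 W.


SL = 170.8 + 10*log10(11412.6) = 170.8 + 40.57 = 211.37

211.37 dB


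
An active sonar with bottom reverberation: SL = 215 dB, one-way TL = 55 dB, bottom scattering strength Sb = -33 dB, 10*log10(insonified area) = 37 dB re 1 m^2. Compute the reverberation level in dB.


109 dB


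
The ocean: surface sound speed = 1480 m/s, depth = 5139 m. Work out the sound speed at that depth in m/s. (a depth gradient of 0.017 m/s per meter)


1567.363 m/s


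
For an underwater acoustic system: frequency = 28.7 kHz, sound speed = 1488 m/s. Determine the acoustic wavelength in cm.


lambda = c/f = 1488 / 28700 = 0.0518 m = 5.18 cm

5.18 cm


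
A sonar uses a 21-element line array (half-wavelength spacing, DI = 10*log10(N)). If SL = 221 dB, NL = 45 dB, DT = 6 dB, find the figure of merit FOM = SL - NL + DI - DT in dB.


Step 1: DI = 10*log10(21) = 13.22 dB
Step 2: FOM = SL - NL + DI - DT = 221 - 45 + 13.22 - 6 = 183.22

183.22 dB


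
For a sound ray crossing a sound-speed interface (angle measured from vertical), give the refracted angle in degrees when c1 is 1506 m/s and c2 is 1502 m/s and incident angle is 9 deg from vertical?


8.98 deg


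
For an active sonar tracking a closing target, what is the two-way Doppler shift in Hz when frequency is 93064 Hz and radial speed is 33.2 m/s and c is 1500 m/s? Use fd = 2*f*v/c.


fd = 2*f*v/c = 2 * 93064 * 33.2 / 1500 = 4119.63

4119.63 Hz


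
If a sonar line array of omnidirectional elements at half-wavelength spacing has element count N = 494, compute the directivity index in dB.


DI = 10*log10(494) = 26.94

26.94 dB


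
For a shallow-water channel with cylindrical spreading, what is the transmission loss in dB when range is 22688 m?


43.56 dB


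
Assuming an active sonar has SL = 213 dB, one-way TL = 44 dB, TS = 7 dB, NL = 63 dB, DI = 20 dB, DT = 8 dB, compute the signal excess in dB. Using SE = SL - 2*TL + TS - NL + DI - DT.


81 dB


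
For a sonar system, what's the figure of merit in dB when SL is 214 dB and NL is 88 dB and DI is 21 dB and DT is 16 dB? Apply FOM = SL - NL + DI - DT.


FOM = SL - NL + DI - DT = 214 - 88 + 21 - 16 = 131

131 dB


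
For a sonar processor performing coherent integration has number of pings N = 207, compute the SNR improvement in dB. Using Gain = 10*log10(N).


Gain = 10*log10(207) = 23.16

23.16 dB


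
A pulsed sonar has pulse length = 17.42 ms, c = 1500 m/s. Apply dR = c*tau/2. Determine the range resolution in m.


dR = c*tau/2 = 1500 * 17.42e-3 / 2 = 13.065

13.065 m


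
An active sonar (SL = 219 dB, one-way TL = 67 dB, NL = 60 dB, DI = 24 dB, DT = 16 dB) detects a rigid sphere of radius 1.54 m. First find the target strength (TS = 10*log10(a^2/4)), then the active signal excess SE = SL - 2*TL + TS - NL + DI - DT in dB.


Step 1: TS = 10*log10(1.54^2/4) = -2.27 dB
Step 2: SE = SL - 2*TL + TS - NL + DI - DT = 219 - 2*67 + (-2.27) - 60 + 24 - 16 = 30.73

30.73 dB


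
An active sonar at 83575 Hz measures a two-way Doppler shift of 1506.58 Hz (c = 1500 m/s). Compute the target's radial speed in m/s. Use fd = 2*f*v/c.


From fd = 2*f*v/c, v = c*fd/(2*f) = 1500 * 1506.58 / (2*83575) = 13.52

13.52 m/s


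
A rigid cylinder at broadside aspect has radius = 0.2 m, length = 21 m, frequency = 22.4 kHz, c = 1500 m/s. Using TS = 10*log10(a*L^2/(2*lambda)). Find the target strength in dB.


lambda = 1500/22400 = 0.06696 m
TS = 10*log10(0.2*21^2/(2*0.06696)) = 28.19

28.19 dB


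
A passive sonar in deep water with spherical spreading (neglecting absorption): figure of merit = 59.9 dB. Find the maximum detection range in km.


At max range FOM = TL, so 20*log10(R) = 59.9
R = 10^(59.9/20) = 988.55 m = 0.99 km

0.99 km


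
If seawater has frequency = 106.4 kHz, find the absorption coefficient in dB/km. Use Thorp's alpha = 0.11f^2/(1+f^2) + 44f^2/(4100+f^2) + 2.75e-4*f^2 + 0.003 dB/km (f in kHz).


f^2 = 11320.96
alpha = 0.11*11320.96/(1+11320.96) + 44*11320.96/(4100+11320.96) + 2.75e-4*11320.96 + 0.003 = 35.528

35.528 dB/km


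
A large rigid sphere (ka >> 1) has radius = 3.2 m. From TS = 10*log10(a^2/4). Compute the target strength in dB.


TS = 10*log10(3.2^2 / 4) = 10*log10(2.56) = 4.08

4.08 dB


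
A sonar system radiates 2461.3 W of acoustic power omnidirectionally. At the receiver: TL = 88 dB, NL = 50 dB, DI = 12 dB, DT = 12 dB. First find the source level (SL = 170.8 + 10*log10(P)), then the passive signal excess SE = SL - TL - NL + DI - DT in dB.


Step 1: SL = 170.8 + 10*log10(2461.3) = 204.71 dB
Step 2: SE = SL - TL - NL + DI - DT = 204.71 - 88 - 50 + 12 - 12 = 66.71

66.71 dB


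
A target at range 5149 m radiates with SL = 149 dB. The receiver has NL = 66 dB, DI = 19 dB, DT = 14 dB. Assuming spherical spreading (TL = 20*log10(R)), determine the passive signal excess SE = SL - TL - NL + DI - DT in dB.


Step 1: TL = 20*log10(5149) = 74.23 dB
Step 2: SE = 149 - 74.23 - 66 + 19 - 14 = 13.77

13.77 dB


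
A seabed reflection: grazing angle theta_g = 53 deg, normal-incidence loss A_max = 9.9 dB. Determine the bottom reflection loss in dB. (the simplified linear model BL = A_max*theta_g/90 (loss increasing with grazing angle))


BL = A_max * theta_g / 90 = 9.9 * 53 / 90 = 5.83

5.83 dB


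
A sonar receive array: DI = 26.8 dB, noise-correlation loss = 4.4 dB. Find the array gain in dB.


AG = DI - L_corr = 26.8 - 4.4 = 22.4

22.4 dB


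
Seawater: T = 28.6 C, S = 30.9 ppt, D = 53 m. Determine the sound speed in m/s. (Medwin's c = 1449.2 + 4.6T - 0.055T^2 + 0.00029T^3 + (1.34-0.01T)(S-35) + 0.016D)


c = 1449.2 + 4.6*28.6 - 0.055*28.6^2 + 0.00029*28.6^3 + (1.34 - 0.01*28.6)*(30.9 - 35) + 0.016*53 = 1539.08

1539.08 m/s


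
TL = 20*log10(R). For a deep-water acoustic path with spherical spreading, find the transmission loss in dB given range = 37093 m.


TL = 20*log10(37093) = 91.39

91.39 dB


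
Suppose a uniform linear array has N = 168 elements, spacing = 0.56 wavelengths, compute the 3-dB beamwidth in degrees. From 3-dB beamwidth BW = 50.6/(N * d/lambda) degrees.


0.54 deg


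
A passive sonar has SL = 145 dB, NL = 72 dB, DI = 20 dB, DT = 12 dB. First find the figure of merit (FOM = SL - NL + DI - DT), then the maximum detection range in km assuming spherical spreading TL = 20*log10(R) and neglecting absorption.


Step 1: FOM = SL - NL + DI - DT = 145 - 72 + 20 - 12 = 81 dB
Step 2: at max range FOM = TL = 20*log10(R), so R = 10^(81/20) = 11220.18 m = 11.22 km

11.22 km


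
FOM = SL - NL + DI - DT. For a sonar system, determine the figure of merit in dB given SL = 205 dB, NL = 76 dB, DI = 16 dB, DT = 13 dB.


132 dB


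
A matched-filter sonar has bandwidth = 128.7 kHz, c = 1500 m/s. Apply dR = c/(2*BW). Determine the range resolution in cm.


0.58 cm


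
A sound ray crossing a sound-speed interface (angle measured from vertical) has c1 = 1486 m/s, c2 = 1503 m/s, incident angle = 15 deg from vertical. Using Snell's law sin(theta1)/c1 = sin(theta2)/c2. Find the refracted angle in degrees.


15.18 deg


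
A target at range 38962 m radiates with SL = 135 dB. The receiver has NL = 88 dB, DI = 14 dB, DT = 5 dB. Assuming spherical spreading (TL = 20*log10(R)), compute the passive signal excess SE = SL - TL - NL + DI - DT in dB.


Step 1: TL = 20*log10(38962) = 91.81 dB
Step 2: SE = 135 - 91.81 - 88 + 14 - 5 = -35.81

-35.81 dB


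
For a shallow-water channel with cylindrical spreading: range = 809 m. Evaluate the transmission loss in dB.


29.08 dB


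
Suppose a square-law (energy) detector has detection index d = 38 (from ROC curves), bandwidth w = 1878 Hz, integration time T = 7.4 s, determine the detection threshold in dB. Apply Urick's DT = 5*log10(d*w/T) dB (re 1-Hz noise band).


DT = 5*log10(d*w/T) = 5*log10(38 * 1878 / 7.4) = 5*log10(9643.78) = 19.92

19.92 dB


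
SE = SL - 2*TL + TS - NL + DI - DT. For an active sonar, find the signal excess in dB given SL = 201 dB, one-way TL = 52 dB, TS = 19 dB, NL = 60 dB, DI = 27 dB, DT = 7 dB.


SE = SL - 2*TL + TS - NL + DI - DT = 201 - 2*52 + (19) - 60 + 27 - 7 = 76

76 dB


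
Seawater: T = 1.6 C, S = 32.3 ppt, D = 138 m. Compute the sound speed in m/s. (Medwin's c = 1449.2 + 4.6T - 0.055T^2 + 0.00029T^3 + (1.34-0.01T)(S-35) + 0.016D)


1455.05 m/s


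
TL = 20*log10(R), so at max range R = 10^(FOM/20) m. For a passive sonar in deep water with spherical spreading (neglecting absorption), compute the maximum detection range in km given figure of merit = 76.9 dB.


7.0 km


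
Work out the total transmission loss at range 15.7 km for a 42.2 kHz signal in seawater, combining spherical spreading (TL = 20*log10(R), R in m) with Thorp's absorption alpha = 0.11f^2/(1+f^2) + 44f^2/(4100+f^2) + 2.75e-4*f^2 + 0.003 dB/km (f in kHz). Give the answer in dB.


Step 1 (Thorp): alpha = 0.11*1780.84/(1+1780.84) + 44*1780.84/(4100+1780.84) + 2.75e-4*1780.84 + 0.003 = 13.9268 dB/km
Step 2: TL_spread = 20*log10(15700) = 83.92 dB
Step 3: TL_abs = alpha*R = 13.9268 * 15.7 = 218.65 dB
Step 4: TL_total = 83.92 + 218.65 = 302.57

302.57 dB


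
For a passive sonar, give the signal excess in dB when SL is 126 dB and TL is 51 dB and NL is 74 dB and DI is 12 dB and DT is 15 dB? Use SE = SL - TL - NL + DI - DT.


SE = SL - TL - NL + DI - DT = 126 - 51 - 74 + 12 - 15 = -2

-2 dB


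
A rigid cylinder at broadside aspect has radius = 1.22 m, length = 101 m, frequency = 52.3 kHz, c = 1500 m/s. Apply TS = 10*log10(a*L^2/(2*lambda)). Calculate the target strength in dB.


lambda = 1500/52300 = 0.02868 m
TS = 10*log10(1.22*101^2/(2*0.02868)) = 53.36

53.36 dB


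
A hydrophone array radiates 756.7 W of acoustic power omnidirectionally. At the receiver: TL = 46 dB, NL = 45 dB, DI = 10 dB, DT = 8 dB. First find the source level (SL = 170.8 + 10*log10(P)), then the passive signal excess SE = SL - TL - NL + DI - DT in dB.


Step 1: SL = 170.8 + 10*log10(756.7) = 199.59 dB
Step 2: SE = SL - TL - NL + DI - DT = 199.59 - 46 - 45 + 10 - 8 = 110.59

110.59 dB


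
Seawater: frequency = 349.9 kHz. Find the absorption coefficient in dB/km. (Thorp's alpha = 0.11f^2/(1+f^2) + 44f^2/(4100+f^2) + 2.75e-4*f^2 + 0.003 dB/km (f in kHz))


f^2 = 122430.01
alpha = 0.11*122430.01/(1+122430.01) + 44*122430.01/(4100+122430.01) + 2.75e-4*122430.01 + 0.003 = 76.356

76.356 dB/km


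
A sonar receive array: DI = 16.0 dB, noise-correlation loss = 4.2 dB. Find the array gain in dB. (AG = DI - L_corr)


11.8 dB


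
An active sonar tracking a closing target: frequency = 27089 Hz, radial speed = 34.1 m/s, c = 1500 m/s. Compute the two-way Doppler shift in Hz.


fd = 2*f*v/c = 2 * 27089 * 34.1 / 1500 = 1231.65

1231.65 Hz


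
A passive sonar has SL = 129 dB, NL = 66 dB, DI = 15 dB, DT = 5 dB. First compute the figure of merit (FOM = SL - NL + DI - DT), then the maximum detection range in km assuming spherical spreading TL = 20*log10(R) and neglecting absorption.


Step 1: FOM = SL - NL + DI - DT = 129 - 66 + 15 - 5 = 73 dB
Step 2: at max range FOM = TL = 20*log10(R), so R = 10^(73/20) = 4466.84 m = 4.47 km

4.47 km


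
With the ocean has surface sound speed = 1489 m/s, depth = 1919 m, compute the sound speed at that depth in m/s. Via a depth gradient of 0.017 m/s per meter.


c = 1489 + 0.017 * 1919 = 1521.623

1521.623 m/s


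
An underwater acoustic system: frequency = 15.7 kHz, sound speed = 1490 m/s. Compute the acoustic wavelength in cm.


lambda = c/f = 1490 / 15700 = 0.0949 m = 9.49 cm

9.49 cm


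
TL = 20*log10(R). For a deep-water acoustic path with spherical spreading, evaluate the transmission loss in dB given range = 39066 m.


91.84 dB


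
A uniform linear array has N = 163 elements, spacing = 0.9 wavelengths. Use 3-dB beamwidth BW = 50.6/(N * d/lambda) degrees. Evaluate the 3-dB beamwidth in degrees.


BW = 50.6 / (163 * 0.9) = 50.6 / 146.7 = 0.34

0.34 deg


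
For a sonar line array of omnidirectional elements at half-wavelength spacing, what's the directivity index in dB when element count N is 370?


DI = 10*log10(370) = 25.68

25.68 dB


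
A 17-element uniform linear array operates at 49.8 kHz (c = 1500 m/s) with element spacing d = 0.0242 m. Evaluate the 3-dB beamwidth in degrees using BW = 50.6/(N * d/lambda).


3.7 deg


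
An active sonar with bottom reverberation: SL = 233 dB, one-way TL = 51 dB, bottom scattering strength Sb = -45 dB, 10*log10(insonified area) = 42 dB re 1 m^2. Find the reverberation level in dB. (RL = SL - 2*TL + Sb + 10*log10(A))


128 dB


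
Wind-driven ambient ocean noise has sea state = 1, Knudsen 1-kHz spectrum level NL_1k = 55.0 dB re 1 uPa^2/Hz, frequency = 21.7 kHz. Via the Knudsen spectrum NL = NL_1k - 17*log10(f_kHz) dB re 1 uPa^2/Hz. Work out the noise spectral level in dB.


NL = NL_1k - 17*log10(f_kHz) = 55.0 - 17*log10(21.7) = 55.0 - (22.72) = 32.28

32.28 dB


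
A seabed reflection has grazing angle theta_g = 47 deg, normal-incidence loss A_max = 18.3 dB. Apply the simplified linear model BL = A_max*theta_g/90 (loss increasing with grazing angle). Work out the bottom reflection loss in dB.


BL = A_max * theta_g / 90 = 18.3 * 47 / 90 = 9.56

9.56 dB


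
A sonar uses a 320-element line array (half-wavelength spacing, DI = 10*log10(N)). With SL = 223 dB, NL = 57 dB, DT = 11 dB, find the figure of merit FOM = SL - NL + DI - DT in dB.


Step 1: DI = 10*log10(320) = 25.05 dB
Step 2: FOM = SL - NL + DI - DT = 223 - 57 + 25.05 - 11 = 180.05

180.05 dB


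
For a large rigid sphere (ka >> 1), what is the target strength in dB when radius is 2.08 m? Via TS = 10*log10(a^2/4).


TS = 10*log10(2.08^2 / 4) = 10*log10(1.0816) = 0.34

0.34 dB


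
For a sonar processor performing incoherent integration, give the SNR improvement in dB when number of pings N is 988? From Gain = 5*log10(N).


Gain = 5*log10(988) = 14.97

14.97 dB


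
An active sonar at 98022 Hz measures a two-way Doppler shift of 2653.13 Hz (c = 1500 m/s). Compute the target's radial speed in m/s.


From fd = 2*f*v/c, v = c*fd/(2*f) = 1500 * 2653.13 / (2*98022) = 20.3

20.3 m/s


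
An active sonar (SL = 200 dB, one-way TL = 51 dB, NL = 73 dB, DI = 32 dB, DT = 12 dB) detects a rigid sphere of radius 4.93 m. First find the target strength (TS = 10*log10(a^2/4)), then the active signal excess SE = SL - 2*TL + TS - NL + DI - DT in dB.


Step 1: TS = 10*log10(4.93^2/4) = 7.84 dB
Step 2: SE = SL - 2*TL + TS - NL + DI - DT = 200 - 2*51 + (7.84) - 73 + 32 - 12 = 52.84

52.84 dB


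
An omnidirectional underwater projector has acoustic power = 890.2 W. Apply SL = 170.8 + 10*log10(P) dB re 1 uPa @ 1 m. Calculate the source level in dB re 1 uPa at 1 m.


SL = 170.8 + 10*log10(890.2) = 170.8 + 29.49 = 200.29

200.29 dB


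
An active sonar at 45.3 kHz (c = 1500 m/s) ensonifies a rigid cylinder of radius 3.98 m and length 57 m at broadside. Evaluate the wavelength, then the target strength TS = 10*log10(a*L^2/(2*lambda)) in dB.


Step 1: lambda = c/f = 1500/45300 = 0.03311 m
Step 2: TS = 10*log10(a*L^2/(2*lambda)) = 10*log10(3.98*57^2/(2*0.03311)) = 52.91

52.91 dB


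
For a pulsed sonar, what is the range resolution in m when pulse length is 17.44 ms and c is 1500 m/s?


dR = c*tau/2 = 1500 * 17.44e-3 / 2 = 13.08

13.08 m


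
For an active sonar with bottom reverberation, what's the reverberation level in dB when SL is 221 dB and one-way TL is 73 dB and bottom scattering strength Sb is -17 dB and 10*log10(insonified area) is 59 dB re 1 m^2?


RL = SL - 2*TL + Sb + 10*log10(A) = 221 - 2*73 + (-17) + 59 = 117

117 dB


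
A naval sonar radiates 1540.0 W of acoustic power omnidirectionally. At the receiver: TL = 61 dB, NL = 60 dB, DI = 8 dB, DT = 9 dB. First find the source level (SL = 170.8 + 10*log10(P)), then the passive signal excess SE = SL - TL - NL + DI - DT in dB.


Step 1: SL = 170.8 + 10*log10(1540.0) = 202.68 dB
Step 2: SE = SL - TL - NL + DI - DT = 202.68 - 61 - 60 + 8 - 9 = 80.68

80.68 dB


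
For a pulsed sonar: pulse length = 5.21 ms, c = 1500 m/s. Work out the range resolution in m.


dR = c*tau/2 = 1500 * 5.21e-3 / 2 = 3.9075

3.9075 m


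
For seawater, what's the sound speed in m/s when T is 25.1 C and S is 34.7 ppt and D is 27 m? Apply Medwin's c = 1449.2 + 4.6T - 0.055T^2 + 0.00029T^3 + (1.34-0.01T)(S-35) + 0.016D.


c = 1449.2 + 4.6*25.1 - 0.055*25.1^2 + 0.00029*25.1^3 + (1.34 - 0.01*25.1)*(34.7 - 35) + 0.016*27 = 1534.7

1534.7 m/s


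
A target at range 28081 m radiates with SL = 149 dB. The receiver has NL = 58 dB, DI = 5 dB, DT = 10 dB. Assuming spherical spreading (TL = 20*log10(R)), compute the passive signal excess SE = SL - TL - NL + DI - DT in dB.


Step 1: TL = 20*log10(28081) = 88.97 dB
Step 2: SE = 149 - 88.97 - 58 + 5 - 10 = -2.97

-2.97 dB


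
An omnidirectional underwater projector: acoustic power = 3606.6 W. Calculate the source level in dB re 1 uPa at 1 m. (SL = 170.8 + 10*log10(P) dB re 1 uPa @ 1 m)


SL = 170.8 + 10*log10(3606.6) = 170.8 + 35.57 = 206.37

206.37 dB


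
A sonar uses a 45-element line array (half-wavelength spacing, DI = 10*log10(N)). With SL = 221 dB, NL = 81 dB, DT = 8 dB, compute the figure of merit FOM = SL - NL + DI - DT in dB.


Step 1: DI = 10*log10(45) = 16.53 dB
Step 2: FOM = SL - NL + DI - DT = 221 - 81 + 16.53 - 8 = 148.53

148.53 dB


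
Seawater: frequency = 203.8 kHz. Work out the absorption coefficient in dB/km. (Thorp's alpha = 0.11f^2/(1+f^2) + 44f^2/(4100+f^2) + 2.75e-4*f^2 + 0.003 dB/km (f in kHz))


f^2 = 41534.44
alpha = 0.11*41534.44/(1+41534.44) + 44*41534.44/(4100+41534.44) + 2.75e-4*41534.44 + 0.003 = 51.582

51.582 dB/km


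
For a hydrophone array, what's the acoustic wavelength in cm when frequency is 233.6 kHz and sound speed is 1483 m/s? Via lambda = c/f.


0.63 cm


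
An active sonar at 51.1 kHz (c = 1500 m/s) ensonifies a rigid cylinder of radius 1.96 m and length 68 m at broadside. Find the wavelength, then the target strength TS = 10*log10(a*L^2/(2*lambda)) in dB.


Step 1: lambda = c/f = 1500/51100 = 0.02935 m
Step 2: TS = 10*log10(a*L^2/(2*lambda)) = 10*log10(1.96*68^2/(2*0.02935)) = 51.89

51.89 dB


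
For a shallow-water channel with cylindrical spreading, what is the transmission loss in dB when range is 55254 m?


TL = 10*log10(55254) = 47.42

47.42 dB


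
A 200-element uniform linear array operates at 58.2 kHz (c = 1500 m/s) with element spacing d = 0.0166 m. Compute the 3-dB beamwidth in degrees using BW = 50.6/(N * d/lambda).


Step 1: lambda = 1500/58200 = 0.02577 m
Step 2: d/lambda = 0.0166/0.02577 = 0.6442
Step 3: BW = 50.6/(N * d/lambda) = 50.6/(200 * 0.6442) = 0.39

0.39 deg


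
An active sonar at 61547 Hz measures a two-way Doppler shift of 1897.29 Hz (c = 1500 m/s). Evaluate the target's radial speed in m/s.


From fd = 2*f*v/c, v = c*fd/(2*f) = 1500 * 1897.29 / (2*61547) = 23.12

23.12 m/s


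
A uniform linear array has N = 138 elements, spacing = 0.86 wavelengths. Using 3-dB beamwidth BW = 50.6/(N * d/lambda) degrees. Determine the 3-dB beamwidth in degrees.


BW = 50.6 / (138 * 0.86) = 50.6 / 118.68 = 0.43

0.43 deg


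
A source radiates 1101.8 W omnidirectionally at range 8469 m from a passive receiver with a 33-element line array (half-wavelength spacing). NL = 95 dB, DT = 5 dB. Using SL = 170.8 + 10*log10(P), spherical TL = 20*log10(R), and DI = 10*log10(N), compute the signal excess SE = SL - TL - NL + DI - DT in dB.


37.85 dB


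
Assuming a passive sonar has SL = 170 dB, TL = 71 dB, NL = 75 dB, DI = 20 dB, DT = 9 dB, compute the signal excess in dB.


SE = SL - TL - NL + DI - DT = 170 - 71 - 75 + 20 - 9 = 35

35 dB


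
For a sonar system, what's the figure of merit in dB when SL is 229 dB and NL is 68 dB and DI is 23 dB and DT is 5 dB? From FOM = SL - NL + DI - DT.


FOM = SL - NL + DI - DT = 229 - 68 + 23 - 5 = 179

179 dB


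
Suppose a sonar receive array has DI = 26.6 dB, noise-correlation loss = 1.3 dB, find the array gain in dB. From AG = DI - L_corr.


25.3 dB


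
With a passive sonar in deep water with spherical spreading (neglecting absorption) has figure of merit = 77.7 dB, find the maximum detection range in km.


At max range FOM = TL, so 20*log10(R) = 77.7
R = 10^(77.7/20) = 7673.61 m = 7.67 km

7.67 km


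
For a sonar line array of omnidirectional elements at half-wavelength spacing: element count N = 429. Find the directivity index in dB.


DI = 10*log10(429) = 26.32

26.32 dB


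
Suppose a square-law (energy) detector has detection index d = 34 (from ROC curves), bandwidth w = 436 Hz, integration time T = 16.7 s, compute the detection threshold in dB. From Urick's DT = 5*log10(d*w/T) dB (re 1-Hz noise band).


DT = 5*log10(d*w/T) = 5*log10(34 * 436 / 16.7) = 5*log10(887.66) = 14.74

14.74 dB


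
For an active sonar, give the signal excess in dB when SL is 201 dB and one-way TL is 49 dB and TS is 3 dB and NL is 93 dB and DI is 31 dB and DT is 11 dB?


SE = SL - 2*TL + TS - NL + DI - DT = 201 - 2*49 + (3) - 93 + 31 - 11 = 33

33 dB


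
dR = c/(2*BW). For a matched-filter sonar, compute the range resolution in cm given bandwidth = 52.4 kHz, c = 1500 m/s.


1.43 cm


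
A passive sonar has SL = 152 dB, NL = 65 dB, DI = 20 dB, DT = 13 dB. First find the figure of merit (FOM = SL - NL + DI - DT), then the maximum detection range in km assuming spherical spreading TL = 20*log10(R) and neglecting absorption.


Step 1: FOM = SL - NL + DI - DT = 152 - 65 + 20 - 13 = 94 dB
Step 2: at max range FOM = TL = 20*log10(R), so R = 10^(94/20) = 50118.72 m = 50.12 km

50.12 km


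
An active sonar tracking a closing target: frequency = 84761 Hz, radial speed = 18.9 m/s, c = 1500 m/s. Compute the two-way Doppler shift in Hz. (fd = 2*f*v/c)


fd = 2*f*v/c = 2 * 84761 * 18.9 / 1500 = 2135.98

2135.98 Hz


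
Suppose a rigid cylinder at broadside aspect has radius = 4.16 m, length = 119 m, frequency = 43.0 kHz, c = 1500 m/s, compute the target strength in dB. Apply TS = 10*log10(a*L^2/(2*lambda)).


lambda = 1500/43000 = 0.03488 m
TS = 10*log10(4.16*119^2/(2*0.03488)) = 59.27

59.27 dB


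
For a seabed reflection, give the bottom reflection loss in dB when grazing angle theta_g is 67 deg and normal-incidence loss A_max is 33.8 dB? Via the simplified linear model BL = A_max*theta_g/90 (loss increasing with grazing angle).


BL = A_max * theta_g / 90 = 33.8 * 67 / 90 = 25.16

25.16 dB


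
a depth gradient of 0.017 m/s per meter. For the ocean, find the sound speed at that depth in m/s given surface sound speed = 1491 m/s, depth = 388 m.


c = 1491 + 0.017 * 388 = 1497.596

1497.596 m/s


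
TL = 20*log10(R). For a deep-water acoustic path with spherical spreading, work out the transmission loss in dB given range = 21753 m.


86.75 dB


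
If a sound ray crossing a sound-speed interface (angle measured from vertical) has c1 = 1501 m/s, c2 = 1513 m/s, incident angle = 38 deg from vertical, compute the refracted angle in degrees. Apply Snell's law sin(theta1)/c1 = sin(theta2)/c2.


sin(theta2) = (c2/c1)*sin(theta1) = (1513/1501)*sin(38 deg) = 0.62058
theta2 = arcsin(0.62058) = 38.36

38.36 deg


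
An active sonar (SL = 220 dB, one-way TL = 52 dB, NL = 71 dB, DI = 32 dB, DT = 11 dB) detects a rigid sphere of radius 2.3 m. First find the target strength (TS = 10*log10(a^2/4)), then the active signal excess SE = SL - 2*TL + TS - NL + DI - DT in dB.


Step 1: TS = 10*log10(2.3^2/4) = 1.21 dB
Step 2: SE = SL - 2*TL + TS - NL + DI - DT = 220 - 2*52 + (1.21) - 71 + 32 - 11 = 67.21

67.21 dB


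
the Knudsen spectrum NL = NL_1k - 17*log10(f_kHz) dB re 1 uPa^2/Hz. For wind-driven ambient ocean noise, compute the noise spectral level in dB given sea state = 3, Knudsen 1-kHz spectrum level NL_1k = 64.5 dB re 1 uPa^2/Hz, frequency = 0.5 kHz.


69.62 dB


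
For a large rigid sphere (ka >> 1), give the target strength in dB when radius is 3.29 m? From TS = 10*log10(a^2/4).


4.32 dB


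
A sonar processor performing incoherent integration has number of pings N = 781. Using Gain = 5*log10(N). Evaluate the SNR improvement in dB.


14.46 dB


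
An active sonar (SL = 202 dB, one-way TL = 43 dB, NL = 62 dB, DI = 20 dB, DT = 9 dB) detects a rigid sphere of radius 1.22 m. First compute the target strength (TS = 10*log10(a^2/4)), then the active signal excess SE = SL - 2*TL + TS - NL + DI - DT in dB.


Step 1: TS = 10*log10(1.22^2/4) = -4.29 dB
Step 2: SE = SL - 2*TL + TS - NL + DI - DT = 202 - 2*43 + (-4.29) - 62 + 20 - 9 = 60.71

60.71 dB


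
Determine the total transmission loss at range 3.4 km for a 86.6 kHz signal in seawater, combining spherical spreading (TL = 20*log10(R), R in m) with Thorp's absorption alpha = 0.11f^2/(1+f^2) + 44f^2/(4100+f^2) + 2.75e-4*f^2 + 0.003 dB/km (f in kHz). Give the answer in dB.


174.75 dB


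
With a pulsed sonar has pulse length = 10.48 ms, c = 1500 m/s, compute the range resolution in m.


7.86 m


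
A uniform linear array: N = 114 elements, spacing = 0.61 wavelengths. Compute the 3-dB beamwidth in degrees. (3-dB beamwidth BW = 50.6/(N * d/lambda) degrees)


0.73 deg


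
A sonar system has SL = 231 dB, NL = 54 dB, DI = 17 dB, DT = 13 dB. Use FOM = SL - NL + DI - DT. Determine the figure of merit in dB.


FOM = SL - NL + DI - DT = 231 - 54 + 17 - 13 = 181

181 dB


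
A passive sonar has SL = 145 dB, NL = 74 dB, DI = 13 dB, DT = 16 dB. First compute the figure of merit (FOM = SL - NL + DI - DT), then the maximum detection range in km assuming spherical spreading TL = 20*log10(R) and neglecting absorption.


Step 1: FOM = SL - NL + DI - DT = 145 - 74 + 13 - 16 = 68 dB
Step 2: at max range FOM = TL = 20*log10(R), so R = 10^(68/20) = 2511.89 m = 2.51 km

2.51 km


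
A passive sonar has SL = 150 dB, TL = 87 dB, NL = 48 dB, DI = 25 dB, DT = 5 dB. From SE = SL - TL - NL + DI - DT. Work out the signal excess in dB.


SE = SL - TL - NL + DI - DT = 150 - 87 - 48 + 25 - 5 = 35

35 dB


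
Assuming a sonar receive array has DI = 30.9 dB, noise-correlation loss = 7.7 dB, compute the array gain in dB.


AG = DI - L_corr = 30.9 - 7.7 = 23.2

23.2 dB


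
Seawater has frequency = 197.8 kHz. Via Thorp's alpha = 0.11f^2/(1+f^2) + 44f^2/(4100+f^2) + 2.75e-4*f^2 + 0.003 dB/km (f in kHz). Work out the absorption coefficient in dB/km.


f^2 = 39124.84
alpha = 0.11*39124.84/(1+39124.84) + 44*39124.84/(4100+39124.84) + 2.75e-4*39124.84 + 0.003 = 50.699

50.699 dB/km


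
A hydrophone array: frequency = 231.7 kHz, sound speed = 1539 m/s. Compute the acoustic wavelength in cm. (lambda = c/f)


lambda = c/f = 1539 / 231700 = 0.0066 m = 0.66 cm

0.66 cm


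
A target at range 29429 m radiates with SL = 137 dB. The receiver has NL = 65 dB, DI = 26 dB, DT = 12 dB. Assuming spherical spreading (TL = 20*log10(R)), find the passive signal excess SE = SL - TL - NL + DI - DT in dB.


Step 1: TL = 20*log10(29429) = 89.38 dB
Step 2: SE = 137 - 89.38 - 65 + 26 - 12 = -3.38

-3.38 dB


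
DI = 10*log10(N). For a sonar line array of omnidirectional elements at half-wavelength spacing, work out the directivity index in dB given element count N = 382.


DI = 10*log10(382) = 25.82

25.82 dB


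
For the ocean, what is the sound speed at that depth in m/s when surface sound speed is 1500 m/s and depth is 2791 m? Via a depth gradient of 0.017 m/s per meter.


1547.447 m/s


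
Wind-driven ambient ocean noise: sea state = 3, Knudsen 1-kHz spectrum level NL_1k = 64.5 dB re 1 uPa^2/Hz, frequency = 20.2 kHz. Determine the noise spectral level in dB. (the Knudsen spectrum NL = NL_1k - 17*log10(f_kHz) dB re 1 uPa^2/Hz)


NL = NL_1k - 17*log10(f_kHz) = 64.5 - 17*log10(20.2) = 64.5 - (22.19) = 42.31

42.31 dB


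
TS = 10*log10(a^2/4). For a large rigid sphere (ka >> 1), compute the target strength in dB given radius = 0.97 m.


TS = 10*log10(0.97^2 / 4) = 10*log10(0.235225) = -6.29

-6.29 dB


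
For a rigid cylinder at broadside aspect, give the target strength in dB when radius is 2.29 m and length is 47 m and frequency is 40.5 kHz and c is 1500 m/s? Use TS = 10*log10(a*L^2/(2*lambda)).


lambda = 1500/40500 = 0.03704 m
TS = 10*log10(2.29*47^2/(2*0.03704)) = 48.34

48.34 dB


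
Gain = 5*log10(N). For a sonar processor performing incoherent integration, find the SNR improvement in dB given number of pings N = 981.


Gain = 5*log10(981) = 14.96

14.96 dB


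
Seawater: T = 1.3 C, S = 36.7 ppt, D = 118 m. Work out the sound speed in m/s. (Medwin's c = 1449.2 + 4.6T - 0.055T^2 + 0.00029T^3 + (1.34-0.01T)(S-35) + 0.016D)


c = 1449.2 + 4.6*1.3 - 0.055*1.3^2 + 0.00029*1.3^3 + (1.34 - 0.01*1.3)*(36.7 - 35) + 0.016*118 = 1459.23

1459.23 m/s


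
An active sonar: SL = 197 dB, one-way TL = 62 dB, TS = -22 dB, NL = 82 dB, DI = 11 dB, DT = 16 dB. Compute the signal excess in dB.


SE = SL - 2*TL + TS - NL + DI - DT = 197 - 2*62 + (-22) - 82 + 11 - 16 = -36

-36 dB


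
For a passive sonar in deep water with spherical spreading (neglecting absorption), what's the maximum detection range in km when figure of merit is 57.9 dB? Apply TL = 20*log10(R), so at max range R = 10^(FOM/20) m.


At max range FOM = TL, so 20*log10(R) = 57.9
R = 10^(57.9/20) = 785.24 m = 0.79 km

0.79 km


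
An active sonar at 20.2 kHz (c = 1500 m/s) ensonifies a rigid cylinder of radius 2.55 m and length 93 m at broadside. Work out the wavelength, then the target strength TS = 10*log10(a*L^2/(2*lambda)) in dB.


Step 1: lambda = c/f = 1500/20200 = 0.07426 m
Step 2: TS = 10*log10(a*L^2/(2*lambda)) = 10*log10(2.55*93^2/(2*0.07426)) = 51.72

51.72 dB


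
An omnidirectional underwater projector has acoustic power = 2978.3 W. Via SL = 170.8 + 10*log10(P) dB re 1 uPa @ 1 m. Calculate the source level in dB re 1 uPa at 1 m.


205.54 dB


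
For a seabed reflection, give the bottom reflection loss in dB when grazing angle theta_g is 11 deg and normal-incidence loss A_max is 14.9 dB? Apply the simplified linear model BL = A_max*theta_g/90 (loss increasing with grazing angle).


BL = A_max * theta_g / 90 = 14.9 * 11 / 90 = 1.82

1.82 dB


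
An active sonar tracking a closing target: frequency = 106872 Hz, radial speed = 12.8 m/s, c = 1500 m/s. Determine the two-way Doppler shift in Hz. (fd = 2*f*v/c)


fd = 2*f*v/c = 2 * 106872 * 12.8 / 1500 = 1823.95

1823.95 Hz


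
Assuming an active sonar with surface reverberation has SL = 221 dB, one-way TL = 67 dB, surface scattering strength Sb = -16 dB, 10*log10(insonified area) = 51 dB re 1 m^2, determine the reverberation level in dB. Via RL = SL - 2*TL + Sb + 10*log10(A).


RL = SL - 2*TL + Sb + 10*log10(A) = 221 - 2*67 + (-16) + 51 = 122

122 dB


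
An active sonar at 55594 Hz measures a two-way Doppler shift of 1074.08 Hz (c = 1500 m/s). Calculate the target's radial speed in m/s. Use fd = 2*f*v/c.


From fd = 2*f*v/c, v = c*fd/(2*f) = 1500 * 1074.08 / (2*55594) = 14.49

14.49 m/s


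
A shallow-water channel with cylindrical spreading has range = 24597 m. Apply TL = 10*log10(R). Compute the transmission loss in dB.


43.91 dB


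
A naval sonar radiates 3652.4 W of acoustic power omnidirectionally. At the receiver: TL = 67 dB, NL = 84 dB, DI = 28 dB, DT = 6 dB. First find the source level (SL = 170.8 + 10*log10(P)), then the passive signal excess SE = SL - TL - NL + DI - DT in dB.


Step 1: SL = 170.8 + 10*log10(3652.4) = 206.43 dB
Step 2: SE = SL - TL - NL + DI - DT = 206.43 - 67 - 84 + 28 - 6 = 77.43

77.43 dB


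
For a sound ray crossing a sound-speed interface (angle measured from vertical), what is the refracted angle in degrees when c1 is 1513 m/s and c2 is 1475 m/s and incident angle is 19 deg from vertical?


sin(theta2) = (c2/c1)*sin(theta1) = (1475/1513)*sin(19 deg) = 0.31739
theta2 = arcsin(0.31739) = 18.51

18.51 deg


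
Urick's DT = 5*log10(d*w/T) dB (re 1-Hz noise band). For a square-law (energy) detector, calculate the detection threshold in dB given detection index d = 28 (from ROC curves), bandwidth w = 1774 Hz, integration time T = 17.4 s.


DT = 5*log10(d*w/T) = 5*log10(28 * 1774 / 17.4) = 5*log10(2854.71) = 17.28

17.28 dB


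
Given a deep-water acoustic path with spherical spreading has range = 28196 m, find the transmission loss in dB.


TL = 20*log10(28196) = 89.0

89.0 dB


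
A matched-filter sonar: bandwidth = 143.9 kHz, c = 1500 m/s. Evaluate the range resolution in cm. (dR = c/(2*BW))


0.52 cm


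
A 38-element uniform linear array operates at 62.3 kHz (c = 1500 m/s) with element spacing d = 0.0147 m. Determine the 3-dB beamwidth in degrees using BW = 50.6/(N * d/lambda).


Step 1: lambda = 1500/62300 = 0.02408 m
Step 2: d/lambda = 0.0147/0.02408 = 0.6105
Step 3: BW = 50.6/(N * d/lambda) = 50.6/(38 * 0.6105) = 2.18

2.18 deg


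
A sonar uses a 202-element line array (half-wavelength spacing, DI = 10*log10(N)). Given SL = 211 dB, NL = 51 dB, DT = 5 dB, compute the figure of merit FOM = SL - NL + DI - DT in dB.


Step 1: DI = 10*log10(202) = 23.05 dB
Step 2: FOM = SL - NL + DI - DT = 211 - 51 + 23.05 - 5 = 178.05

178.05 dB


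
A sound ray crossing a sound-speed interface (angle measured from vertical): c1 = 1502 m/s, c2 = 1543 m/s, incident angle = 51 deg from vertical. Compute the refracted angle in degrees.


sin(theta2) = (c2/c1)*sin(theta1) = (1543/1502)*sin(51 deg) = 0.79836
theta2 = arcsin(0.79836) = 52.97

52.97 deg


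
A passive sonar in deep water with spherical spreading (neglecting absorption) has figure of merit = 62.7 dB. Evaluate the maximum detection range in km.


At max range FOM = TL, so 20*log10(R) = 62.7
R = 10^(62.7/20) = 1364.58 m = 1.36 km

1.36 km
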